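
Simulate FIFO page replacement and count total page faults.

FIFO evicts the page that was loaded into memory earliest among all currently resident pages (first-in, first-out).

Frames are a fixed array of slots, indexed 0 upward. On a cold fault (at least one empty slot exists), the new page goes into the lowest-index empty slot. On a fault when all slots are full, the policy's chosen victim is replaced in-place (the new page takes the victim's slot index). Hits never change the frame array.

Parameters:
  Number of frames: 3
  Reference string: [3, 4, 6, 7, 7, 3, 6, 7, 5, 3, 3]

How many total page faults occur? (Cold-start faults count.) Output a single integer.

Answer: 6

Derivation:
Step 0: ref 3 → FAULT, frames=[3,-,-]
Step 1: ref 4 → FAULT, frames=[3,4,-]
Step 2: ref 6 → FAULT, frames=[3,4,6]
Step 3: ref 7 → FAULT (evict 3), frames=[7,4,6]
Step 4: ref 7 → HIT, frames=[7,4,6]
Step 5: ref 3 → FAULT (evict 4), frames=[7,3,6]
Step 6: ref 6 → HIT, frames=[7,3,6]
Step 7: ref 7 → HIT, frames=[7,3,6]
Step 8: ref 5 → FAULT (evict 6), frames=[7,3,5]
Step 9: ref 3 → HIT, frames=[7,3,5]
Step 10: ref 3 → HIT, frames=[7,3,5]
Total faults: 6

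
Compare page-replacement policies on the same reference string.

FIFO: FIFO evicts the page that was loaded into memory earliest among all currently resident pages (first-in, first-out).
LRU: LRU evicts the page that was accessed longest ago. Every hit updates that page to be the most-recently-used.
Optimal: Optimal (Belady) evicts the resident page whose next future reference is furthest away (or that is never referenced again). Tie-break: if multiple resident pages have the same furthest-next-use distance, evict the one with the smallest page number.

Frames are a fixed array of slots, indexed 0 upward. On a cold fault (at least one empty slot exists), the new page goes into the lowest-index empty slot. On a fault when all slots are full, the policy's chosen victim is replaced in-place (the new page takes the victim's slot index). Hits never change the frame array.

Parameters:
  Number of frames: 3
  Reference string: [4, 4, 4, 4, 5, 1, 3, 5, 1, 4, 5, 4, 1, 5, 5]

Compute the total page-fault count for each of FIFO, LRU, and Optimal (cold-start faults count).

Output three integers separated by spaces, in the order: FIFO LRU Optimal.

--- FIFO ---
  step 0: ref 4 -> FAULT, frames=[4,-,-] (faults so far: 1)
  step 1: ref 4 -> HIT, frames=[4,-,-] (faults so far: 1)
  step 2: ref 4 -> HIT, frames=[4,-,-] (faults so far: 1)
  step 3: ref 4 -> HIT, frames=[4,-,-] (faults so far: 1)
  step 4: ref 5 -> FAULT, frames=[4,5,-] (faults so far: 2)
  step 5: ref 1 -> FAULT, frames=[4,5,1] (faults so far: 3)
  step 6: ref 3 -> FAULT, evict 4, frames=[3,5,1] (faults so far: 4)
  step 7: ref 5 -> HIT, frames=[3,5,1] (faults so far: 4)
  step 8: ref 1 -> HIT, frames=[3,5,1] (faults so far: 4)
  step 9: ref 4 -> FAULT, evict 5, frames=[3,4,1] (faults so far: 5)
  step 10: ref 5 -> FAULT, evict 1, frames=[3,4,5] (faults so far: 6)
  step 11: ref 4 -> HIT, frames=[3,4,5] (faults so far: 6)
  step 12: ref 1 -> FAULT, evict 3, frames=[1,4,5] (faults so far: 7)
  step 13: ref 5 -> HIT, frames=[1,4,5] (faults so far: 7)
  step 14: ref 5 -> HIT, frames=[1,4,5] (faults so far: 7)
  FIFO total faults: 7
--- LRU ---
  step 0: ref 4 -> FAULT, frames=[4,-,-] (faults so far: 1)
  step 1: ref 4 -> HIT, frames=[4,-,-] (faults so far: 1)
  step 2: ref 4 -> HIT, frames=[4,-,-] (faults so far: 1)
  step 3: ref 4 -> HIT, frames=[4,-,-] (faults so far: 1)
  step 4: ref 5 -> FAULT, frames=[4,5,-] (faults so far: 2)
  step 5: ref 1 -> FAULT, frames=[4,5,1] (faults so far: 3)
  step 6: ref 3 -> FAULT, evict 4, frames=[3,5,1] (faults so far: 4)
  step 7: ref 5 -> HIT, frames=[3,5,1] (faults so far: 4)
  step 8: ref 1 -> HIT, frames=[3,5,1] (faults so far: 4)
  step 9: ref 4 -> FAULT, evict 3, frames=[4,5,1] (faults so far: 5)
  step 10: ref 5 -> HIT, frames=[4,5,1] (faults so far: 5)
  step 11: ref 4 -> HIT, frames=[4,5,1] (faults so far: 5)
  step 12: ref 1 -> HIT, frames=[4,5,1] (faults so far: 5)
  step 13: ref 5 -> HIT, frames=[4,5,1] (faults so far: 5)
  step 14: ref 5 -> HIT, frames=[4,5,1] (faults so far: 5)
  LRU total faults: 5
--- Optimal ---
  step 0: ref 4 -> FAULT, frames=[4,-,-] (faults so far: 1)
  step 1: ref 4 -> HIT, frames=[4,-,-] (faults so far: 1)
  step 2: ref 4 -> HIT, frames=[4,-,-] (faults so far: 1)
  step 3: ref 4 -> HIT, frames=[4,-,-] (faults so far: 1)
  step 4: ref 5 -> FAULT, frames=[4,5,-] (faults so far: 2)
  step 5: ref 1 -> FAULT, frames=[4,5,1] (faults so far: 3)
  step 6: ref 3 -> FAULT, evict 4, frames=[3,5,1] (faults so far: 4)
  step 7: ref 5 -> HIT, frames=[3,5,1] (faults so far: 4)
  step 8: ref 1 -> HIT, frames=[3,5,1] (faults so far: 4)
  step 9: ref 4 -> FAULT, evict 3, frames=[4,5,1] (faults so far: 5)
  step 10: ref 5 -> HIT, frames=[4,5,1] (faults so far: 5)
  step 11: ref 4 -> HIT, frames=[4,5,1] (faults so far: 5)
  step 12: ref 1 -> HIT, frames=[4,5,1] (faults so far: 5)
  step 13: ref 5 -> HIT, frames=[4,5,1] (faults so far: 5)
  step 14: ref 5 -> HIT, frames=[4,5,1] (faults so far: 5)
  Optimal total faults: 5

Answer: 7 5 5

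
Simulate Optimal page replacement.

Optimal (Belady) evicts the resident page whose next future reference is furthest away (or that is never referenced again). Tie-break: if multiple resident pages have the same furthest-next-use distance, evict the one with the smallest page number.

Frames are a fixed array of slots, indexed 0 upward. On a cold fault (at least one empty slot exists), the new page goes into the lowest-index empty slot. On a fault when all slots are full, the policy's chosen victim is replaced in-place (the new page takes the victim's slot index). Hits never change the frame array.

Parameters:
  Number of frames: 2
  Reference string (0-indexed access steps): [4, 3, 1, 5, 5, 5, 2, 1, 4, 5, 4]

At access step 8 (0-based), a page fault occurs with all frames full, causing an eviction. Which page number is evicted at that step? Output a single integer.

Answer: 1

Derivation:
Step 0: ref 4 -> FAULT, frames=[4,-]
Step 1: ref 3 -> FAULT, frames=[4,3]
Step 2: ref 1 -> FAULT, evict 3, frames=[4,1]
Step 3: ref 5 -> FAULT, evict 4, frames=[5,1]
Step 4: ref 5 -> HIT, frames=[5,1]
Step 5: ref 5 -> HIT, frames=[5,1]
Step 6: ref 2 -> FAULT, evict 5, frames=[2,1]
Step 7: ref 1 -> HIT, frames=[2,1]
Step 8: ref 4 -> FAULT, evict 1, frames=[2,4]
At step 8: evicted page 1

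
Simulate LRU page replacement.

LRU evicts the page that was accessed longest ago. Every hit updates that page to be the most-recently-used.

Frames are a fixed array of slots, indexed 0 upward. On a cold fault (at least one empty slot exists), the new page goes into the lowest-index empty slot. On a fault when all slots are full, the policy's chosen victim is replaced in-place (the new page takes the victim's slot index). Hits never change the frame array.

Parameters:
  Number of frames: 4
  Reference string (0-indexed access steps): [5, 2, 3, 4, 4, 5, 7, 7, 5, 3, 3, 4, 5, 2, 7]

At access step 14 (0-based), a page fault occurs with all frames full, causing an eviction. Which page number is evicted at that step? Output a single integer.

Step 0: ref 5 -> FAULT, frames=[5,-,-,-]
Step 1: ref 2 -> FAULT, frames=[5,2,-,-]
Step 2: ref 3 -> FAULT, frames=[5,2,3,-]
Step 3: ref 4 -> FAULT, frames=[5,2,3,4]
Step 4: ref 4 -> HIT, frames=[5,2,3,4]
Step 5: ref 5 -> HIT, frames=[5,2,3,4]
Step 6: ref 7 -> FAULT, evict 2, frames=[5,7,3,4]
Step 7: ref 7 -> HIT, frames=[5,7,3,4]
Step 8: ref 5 -> HIT, frames=[5,7,3,4]
Step 9: ref 3 -> HIT, frames=[5,7,3,4]
Step 10: ref 3 -> HIT, frames=[5,7,3,4]
Step 11: ref 4 -> HIT, frames=[5,7,3,4]
Step 12: ref 5 -> HIT, frames=[5,7,3,4]
Step 13: ref 2 -> FAULT, evict 7, frames=[5,2,3,4]
Step 14: ref 7 -> FAULT, evict 3, frames=[5,2,7,4]
At step 14: evicted page 3

Answer: 3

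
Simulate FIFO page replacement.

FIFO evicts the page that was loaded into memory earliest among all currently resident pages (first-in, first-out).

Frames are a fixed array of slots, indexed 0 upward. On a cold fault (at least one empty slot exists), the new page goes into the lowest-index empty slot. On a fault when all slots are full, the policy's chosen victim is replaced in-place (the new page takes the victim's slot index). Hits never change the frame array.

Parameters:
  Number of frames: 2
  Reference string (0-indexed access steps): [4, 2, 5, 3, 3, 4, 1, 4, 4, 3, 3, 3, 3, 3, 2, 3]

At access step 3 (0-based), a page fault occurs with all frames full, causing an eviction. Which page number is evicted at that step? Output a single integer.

Step 0: ref 4 -> FAULT, frames=[4,-]
Step 1: ref 2 -> FAULT, frames=[4,2]
Step 2: ref 5 -> FAULT, evict 4, frames=[5,2]
Step 3: ref 3 -> FAULT, evict 2, frames=[5,3]
At step 3: evicted page 2

Answer: 2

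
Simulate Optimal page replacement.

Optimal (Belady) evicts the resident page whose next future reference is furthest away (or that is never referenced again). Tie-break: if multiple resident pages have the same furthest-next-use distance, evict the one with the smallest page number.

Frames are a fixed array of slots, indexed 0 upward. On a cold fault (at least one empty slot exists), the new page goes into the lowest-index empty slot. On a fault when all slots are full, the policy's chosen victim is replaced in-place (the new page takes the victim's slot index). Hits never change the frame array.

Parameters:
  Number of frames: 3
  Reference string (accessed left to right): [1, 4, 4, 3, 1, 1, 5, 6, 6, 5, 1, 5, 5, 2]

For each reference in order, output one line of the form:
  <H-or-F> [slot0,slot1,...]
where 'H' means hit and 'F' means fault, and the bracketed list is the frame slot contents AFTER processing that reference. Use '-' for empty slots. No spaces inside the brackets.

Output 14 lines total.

F [1,-,-]
F [1,4,-]
H [1,4,-]
F [1,4,3]
H [1,4,3]
H [1,4,3]
F [1,4,5]
F [1,6,5]
H [1,6,5]
H [1,6,5]
H [1,6,5]
H [1,6,5]
H [1,6,5]
F [2,6,5]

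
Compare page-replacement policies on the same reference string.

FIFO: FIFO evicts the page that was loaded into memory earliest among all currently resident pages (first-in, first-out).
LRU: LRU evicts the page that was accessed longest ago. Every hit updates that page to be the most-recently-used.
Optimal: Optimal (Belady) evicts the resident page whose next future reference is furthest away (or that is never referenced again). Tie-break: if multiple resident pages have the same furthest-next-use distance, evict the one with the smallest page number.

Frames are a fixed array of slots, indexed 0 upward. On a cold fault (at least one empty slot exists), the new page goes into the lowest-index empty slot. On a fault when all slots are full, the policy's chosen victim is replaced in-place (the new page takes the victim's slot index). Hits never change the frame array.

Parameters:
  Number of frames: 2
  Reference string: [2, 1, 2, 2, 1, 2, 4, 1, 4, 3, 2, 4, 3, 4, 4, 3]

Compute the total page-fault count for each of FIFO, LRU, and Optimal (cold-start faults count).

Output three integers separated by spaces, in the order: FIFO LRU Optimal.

--- FIFO ---
  step 0: ref 2 -> FAULT, frames=[2,-] (faults so far: 1)
  step 1: ref 1 -> FAULT, frames=[2,1] (faults so far: 2)
  step 2: ref 2 -> HIT, frames=[2,1] (faults so far: 2)
  step 3: ref 2 -> HIT, frames=[2,1] (faults so far: 2)
  step 4: ref 1 -> HIT, frames=[2,1] (faults so far: 2)
  step 5: ref 2 -> HIT, frames=[2,1] (faults so far: 2)
  step 6: ref 4 -> FAULT, evict 2, frames=[4,1] (faults so far: 3)
  step 7: ref 1 -> HIT, frames=[4,1] (faults so far: 3)
  step 8: ref 4 -> HIT, frames=[4,1] (faults so far: 3)
  step 9: ref 3 -> FAULT, evict 1, frames=[4,3] (faults so far: 4)
  step 10: ref 2 -> FAULT, evict 4, frames=[2,3] (faults so far: 5)
  step 11: ref 4 -> FAULT, evict 3, frames=[2,4] (faults so far: 6)
  step 12: ref 3 -> FAULT, evict 2, frames=[3,4] (faults so far: 7)
  step 13: ref 4 -> HIT, frames=[3,4] (faults so far: 7)
  step 14: ref 4 -> HIT, frames=[3,4] (faults so far: 7)
  step 15: ref 3 -> HIT, frames=[3,4] (faults so far: 7)
  FIFO total faults: 7
--- LRU ---
  step 0: ref 2 -> FAULT, frames=[2,-] (faults so far: 1)
  step 1: ref 1 -> FAULT, frames=[2,1] (faults so far: 2)
  step 2: ref 2 -> HIT, frames=[2,1] (faults so far: 2)
  step 3: ref 2 -> HIT, frames=[2,1] (faults so far: 2)
  step 4: ref 1 -> HIT, frames=[2,1] (faults so far: 2)
  step 5: ref 2 -> HIT, frames=[2,1] (faults so far: 2)
  step 6: ref 4 -> FAULT, evict 1, frames=[2,4] (faults so far: 3)
  step 7: ref 1 -> FAULT, evict 2, frames=[1,4] (faults so far: 4)
  step 8: ref 4 -> HIT, frames=[1,4] (faults so far: 4)
  step 9: ref 3 -> FAULT, evict 1, frames=[3,4] (faults so far: 5)
  step 10: ref 2 -> FAULT, evict 4, frames=[3,2] (faults so far: 6)
  step 11: ref 4 -> FAULT, evict 3, frames=[4,2] (faults so far: 7)
  step 12: ref 3 -> FAULT, evict 2, frames=[4,3] (faults so far: 8)
  step 13: ref 4 -> HIT, frames=[4,3] (faults so far: 8)
  step 14: ref 4 -> HIT, frames=[4,3] (faults so far: 8)
  step 15: ref 3 -> HIT, frames=[4,3] (faults so far: 8)
  LRU total faults: 8
--- Optimal ---
  step 0: ref 2 -> FAULT, frames=[2,-] (faults so far: 1)
  step 1: ref 1 -> FAULT, frames=[2,1] (faults so far: 2)
  step 2: ref 2 -> HIT, frames=[2,1] (faults so far: 2)
  step 3: ref 2 -> HIT, frames=[2,1] (faults so far: 2)
  step 4: ref 1 -> HIT, frames=[2,1] (faults so far: 2)
  step 5: ref 2 -> HIT, frames=[2,1] (faults so far: 2)
  step 6: ref 4 -> FAULT, evict 2, frames=[4,1] (faults so far: 3)
  step 7: ref 1 -> HIT, frames=[4,1] (faults so far: 3)
  step 8: ref 4 -> HIT, frames=[4,1] (faults so far: 3)
  step 9: ref 3 -> FAULT, evict 1, frames=[4,3] (faults so far: 4)
  step 10: ref 2 -> FAULT, evict 3, frames=[4,2] (faults so far: 5)
  step 11: ref 4 -> HIT, frames=[4,2] (faults so far: 5)
  step 12: ref 3 -> FAULT, evict 2, frames=[4,3] (faults so far: 6)
  step 13: ref 4 -> HIT, frames=[4,3] (faults so far: 6)
  step 14: ref 4 -> HIT, frames=[4,3] (faults so far: 6)
  step 15: ref 3 -> HIT, frames=[4,3] (faults so far: 6)
  Optimal total faults: 6

Answer: 7 8 6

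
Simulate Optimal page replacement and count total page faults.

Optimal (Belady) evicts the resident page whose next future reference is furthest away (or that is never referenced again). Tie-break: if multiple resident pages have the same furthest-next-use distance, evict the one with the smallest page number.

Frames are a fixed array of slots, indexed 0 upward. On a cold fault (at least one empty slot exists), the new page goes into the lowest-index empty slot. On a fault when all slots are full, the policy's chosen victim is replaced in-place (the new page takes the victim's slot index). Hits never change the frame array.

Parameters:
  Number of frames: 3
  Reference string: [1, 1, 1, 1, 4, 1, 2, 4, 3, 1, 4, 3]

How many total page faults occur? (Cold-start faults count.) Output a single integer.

Answer: 4

Derivation:
Step 0: ref 1 → FAULT, frames=[1,-,-]
Step 1: ref 1 → HIT, frames=[1,-,-]
Step 2: ref 1 → HIT, frames=[1,-,-]
Step 3: ref 1 → HIT, frames=[1,-,-]
Step 4: ref 4 → FAULT, frames=[1,4,-]
Step 5: ref 1 → HIT, frames=[1,4,-]
Step 6: ref 2 → FAULT, frames=[1,4,2]
Step 7: ref 4 → HIT, frames=[1,4,2]
Step 8: ref 3 → FAULT (evict 2), frames=[1,4,3]
Step 9: ref 1 → HIT, frames=[1,4,3]
Step 10: ref 4 → HIT, frames=[1,4,3]
Step 11: ref 3 → HIT, frames=[1,4,3]
Total faults: 4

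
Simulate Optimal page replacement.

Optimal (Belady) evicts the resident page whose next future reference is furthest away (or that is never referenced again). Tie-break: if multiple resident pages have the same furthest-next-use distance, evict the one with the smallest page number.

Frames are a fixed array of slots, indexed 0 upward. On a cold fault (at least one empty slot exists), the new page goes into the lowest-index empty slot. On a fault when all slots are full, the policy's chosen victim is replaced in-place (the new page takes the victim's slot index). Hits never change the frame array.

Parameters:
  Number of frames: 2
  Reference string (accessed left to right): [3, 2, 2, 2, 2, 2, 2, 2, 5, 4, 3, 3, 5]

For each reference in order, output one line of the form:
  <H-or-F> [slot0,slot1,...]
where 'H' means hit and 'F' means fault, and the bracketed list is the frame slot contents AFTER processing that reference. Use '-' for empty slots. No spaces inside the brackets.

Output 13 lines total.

F [3,-]
F [3,2]
H [3,2]
H [3,2]
H [3,2]
H [3,2]
H [3,2]
H [3,2]
F [3,5]
F [3,4]
H [3,4]
H [3,4]
F [5,4]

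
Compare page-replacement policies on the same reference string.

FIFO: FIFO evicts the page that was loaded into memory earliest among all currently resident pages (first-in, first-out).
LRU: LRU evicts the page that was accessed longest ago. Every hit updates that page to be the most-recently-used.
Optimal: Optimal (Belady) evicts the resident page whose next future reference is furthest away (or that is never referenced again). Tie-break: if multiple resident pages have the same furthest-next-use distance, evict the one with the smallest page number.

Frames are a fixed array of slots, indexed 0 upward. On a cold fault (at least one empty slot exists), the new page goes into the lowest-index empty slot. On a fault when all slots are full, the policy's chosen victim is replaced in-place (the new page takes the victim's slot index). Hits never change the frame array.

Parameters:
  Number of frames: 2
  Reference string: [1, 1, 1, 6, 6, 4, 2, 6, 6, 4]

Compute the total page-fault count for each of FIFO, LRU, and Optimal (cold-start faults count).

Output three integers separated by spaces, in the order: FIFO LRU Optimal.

Answer: 6 6 5

Derivation:
--- FIFO ---
  step 0: ref 1 -> FAULT, frames=[1,-] (faults so far: 1)
  step 1: ref 1 -> HIT, frames=[1,-] (faults so far: 1)
  step 2: ref 1 -> HIT, frames=[1,-] (faults so far: 1)
  step 3: ref 6 -> FAULT, frames=[1,6] (faults so far: 2)
  step 4: ref 6 -> HIT, frames=[1,6] (faults so far: 2)
  step 5: ref 4 -> FAULT, evict 1, frames=[4,6] (faults so far: 3)
  step 6: ref 2 -> FAULT, evict 6, frames=[4,2] (faults so far: 4)
  step 7: ref 6 -> FAULT, evict 4, frames=[6,2] (faults so far: 5)
  step 8: ref 6 -> HIT, frames=[6,2] (faults so far: 5)
  step 9: ref 4 -> FAULT, evict 2, frames=[6,4] (faults so far: 6)
  FIFO total faults: 6
--- LRU ---
  step 0: ref 1 -> FAULT, frames=[1,-] (faults so far: 1)
  step 1: ref 1 -> HIT, frames=[1,-] (faults so far: 1)
  step 2: ref 1 -> HIT, frames=[1,-] (faults so far: 1)
  step 3: ref 6 -> FAULT, frames=[1,6] (faults so far: 2)
  step 4: ref 6 -> HIT, frames=[1,6] (faults so far: 2)
  step 5: ref 4 -> FAULT, evict 1, frames=[4,6] (faults so far: 3)
  step 6: ref 2 -> FAULT, evict 6, frames=[4,2] (faults so far: 4)
  step 7: ref 6 -> FAULT, evict 4, frames=[6,2] (faults so far: 5)
  step 8: ref 6 -> HIT, frames=[6,2] (faults so far: 5)
  step 9: ref 4 -> FAULT, evict 2, frames=[6,4] (faults so far: 6)
  LRU total faults: 6
--- Optimal ---
  step 0: ref 1 -> FAULT, frames=[1,-] (faults so far: 1)
  step 1: ref 1 -> HIT, frames=[1,-] (faults so far: 1)
  step 2: ref 1 -> HIT, frames=[1,-] (faults so far: 1)
  step 3: ref 6 -> FAULT, frames=[1,6] (faults so far: 2)
  step 4: ref 6 -> HIT, frames=[1,6] (faults so far: 2)
  step 5: ref 4 -> FAULT, evict 1, frames=[4,6] (faults so far: 3)
  step 6: ref 2 -> FAULT, evict 4, frames=[2,6] (faults so far: 4)
  step 7: ref 6 -> HIT, frames=[2,6] (faults so far: 4)
  step 8: ref 6 -> HIT, frames=[2,6] (faults so far: 4)
  step 9: ref 4 -> FAULT, evict 2, frames=[4,6] (faults so far: 5)
  Optimal total faults: 5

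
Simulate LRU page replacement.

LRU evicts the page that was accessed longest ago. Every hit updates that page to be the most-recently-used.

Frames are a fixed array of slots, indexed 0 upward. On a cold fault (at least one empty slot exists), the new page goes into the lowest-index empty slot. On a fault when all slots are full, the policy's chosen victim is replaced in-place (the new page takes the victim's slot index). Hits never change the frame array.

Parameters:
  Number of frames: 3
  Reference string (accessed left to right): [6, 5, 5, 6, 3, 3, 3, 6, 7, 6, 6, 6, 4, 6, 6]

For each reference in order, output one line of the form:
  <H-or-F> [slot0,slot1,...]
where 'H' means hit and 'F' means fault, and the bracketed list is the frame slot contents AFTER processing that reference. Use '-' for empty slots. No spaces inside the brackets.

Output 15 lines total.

F [6,-,-]
F [6,5,-]
H [6,5,-]
H [6,5,-]
F [6,5,3]
H [6,5,3]
H [6,5,3]
H [6,5,3]
F [6,7,3]
H [6,7,3]
H [6,7,3]
H [6,7,3]
F [6,7,4]
H [6,7,4]
H [6,7,4]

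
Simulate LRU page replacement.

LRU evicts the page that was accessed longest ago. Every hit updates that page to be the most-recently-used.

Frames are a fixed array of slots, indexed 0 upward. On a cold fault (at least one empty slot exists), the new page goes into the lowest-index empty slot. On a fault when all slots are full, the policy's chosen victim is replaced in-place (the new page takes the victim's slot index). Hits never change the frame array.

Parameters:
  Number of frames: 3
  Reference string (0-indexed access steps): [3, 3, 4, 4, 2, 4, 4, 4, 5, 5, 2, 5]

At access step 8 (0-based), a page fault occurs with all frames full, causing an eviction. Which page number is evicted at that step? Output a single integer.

Answer: 3

Derivation:
Step 0: ref 3 -> FAULT, frames=[3,-,-]
Step 1: ref 3 -> HIT, frames=[3,-,-]
Step 2: ref 4 -> FAULT, frames=[3,4,-]
Step 3: ref 4 -> HIT, frames=[3,4,-]
Step 4: ref 2 -> FAULT, frames=[3,4,2]
Step 5: ref 4 -> HIT, frames=[3,4,2]
Step 6: ref 4 -> HIT, frames=[3,4,2]
Step 7: ref 4 -> HIT, frames=[3,4,2]
Step 8: ref 5 -> FAULT, evict 3, frames=[5,4,2]
At step 8: evicted page 3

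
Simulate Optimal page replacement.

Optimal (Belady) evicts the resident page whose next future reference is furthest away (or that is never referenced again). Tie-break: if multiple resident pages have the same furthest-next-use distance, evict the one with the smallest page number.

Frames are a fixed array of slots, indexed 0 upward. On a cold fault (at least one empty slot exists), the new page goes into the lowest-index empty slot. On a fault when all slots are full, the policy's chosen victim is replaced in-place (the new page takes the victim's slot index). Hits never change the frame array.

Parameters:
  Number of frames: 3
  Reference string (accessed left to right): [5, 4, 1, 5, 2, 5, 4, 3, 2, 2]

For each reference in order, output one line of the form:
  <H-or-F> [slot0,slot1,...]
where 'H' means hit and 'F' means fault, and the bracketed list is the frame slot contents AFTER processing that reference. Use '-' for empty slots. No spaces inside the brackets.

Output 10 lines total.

F [5,-,-]
F [5,4,-]
F [5,4,1]
H [5,4,1]
F [5,4,2]
H [5,4,2]
H [5,4,2]
F [5,3,2]
H [5,3,2]
H [5,3,2]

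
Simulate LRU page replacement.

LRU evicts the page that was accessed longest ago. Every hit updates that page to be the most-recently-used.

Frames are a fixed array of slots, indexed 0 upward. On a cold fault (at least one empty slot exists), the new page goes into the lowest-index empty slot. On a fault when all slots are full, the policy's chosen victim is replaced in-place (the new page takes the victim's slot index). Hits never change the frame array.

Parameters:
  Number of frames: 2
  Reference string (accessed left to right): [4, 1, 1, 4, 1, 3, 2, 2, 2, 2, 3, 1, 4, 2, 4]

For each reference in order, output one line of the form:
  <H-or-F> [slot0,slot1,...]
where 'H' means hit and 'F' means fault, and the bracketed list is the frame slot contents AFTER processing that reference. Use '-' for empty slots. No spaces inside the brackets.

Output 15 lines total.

F [4,-]
F [4,1]
H [4,1]
H [4,1]
H [4,1]
F [3,1]
F [3,2]
H [3,2]
H [3,2]
H [3,2]
H [3,2]
F [3,1]
F [4,1]
F [4,2]
H [4,2]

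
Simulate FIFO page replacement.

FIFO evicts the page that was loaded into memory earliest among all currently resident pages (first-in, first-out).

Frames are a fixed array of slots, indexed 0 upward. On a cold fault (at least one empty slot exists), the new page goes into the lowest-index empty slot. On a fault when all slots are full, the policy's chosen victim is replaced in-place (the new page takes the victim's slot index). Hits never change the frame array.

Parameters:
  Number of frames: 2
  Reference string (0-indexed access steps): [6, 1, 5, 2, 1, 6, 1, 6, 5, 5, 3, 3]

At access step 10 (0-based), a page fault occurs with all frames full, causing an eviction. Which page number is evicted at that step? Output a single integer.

Answer: 6

Derivation:
Step 0: ref 6 -> FAULT, frames=[6,-]
Step 1: ref 1 -> FAULT, frames=[6,1]
Step 2: ref 5 -> FAULT, evict 6, frames=[5,1]
Step 3: ref 2 -> FAULT, evict 1, frames=[5,2]
Step 4: ref 1 -> FAULT, evict 5, frames=[1,2]
Step 5: ref 6 -> FAULT, evict 2, frames=[1,6]
Step 6: ref 1 -> HIT, frames=[1,6]
Step 7: ref 6 -> HIT, frames=[1,6]
Step 8: ref 5 -> FAULT, evict 1, frames=[5,6]
Step 9: ref 5 -> HIT, frames=[5,6]
Step 10: ref 3 -> FAULT, evict 6, frames=[5,3]
At step 10: evicted page 6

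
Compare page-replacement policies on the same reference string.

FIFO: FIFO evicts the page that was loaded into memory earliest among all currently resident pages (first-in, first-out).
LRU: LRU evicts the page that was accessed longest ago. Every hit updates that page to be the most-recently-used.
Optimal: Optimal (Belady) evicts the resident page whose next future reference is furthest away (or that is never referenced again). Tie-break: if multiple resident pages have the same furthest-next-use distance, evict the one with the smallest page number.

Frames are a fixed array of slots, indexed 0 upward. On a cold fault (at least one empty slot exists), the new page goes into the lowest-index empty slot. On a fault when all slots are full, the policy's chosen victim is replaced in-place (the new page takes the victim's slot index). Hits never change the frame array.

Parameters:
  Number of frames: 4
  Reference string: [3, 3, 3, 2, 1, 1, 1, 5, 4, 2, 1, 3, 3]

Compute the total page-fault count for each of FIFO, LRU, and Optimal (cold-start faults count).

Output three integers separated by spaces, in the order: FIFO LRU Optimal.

--- FIFO ---
  step 0: ref 3 -> FAULT, frames=[3,-,-,-] (faults so far: 1)
  step 1: ref 3 -> HIT, frames=[3,-,-,-] (faults so far: 1)
  step 2: ref 3 -> HIT, frames=[3,-,-,-] (faults so far: 1)
  step 3: ref 2 -> FAULT, frames=[3,2,-,-] (faults so far: 2)
  step 4: ref 1 -> FAULT, frames=[3,2,1,-] (faults so far: 3)
  step 5: ref 1 -> HIT, frames=[3,2,1,-] (faults so far: 3)
  step 6: ref 1 -> HIT, frames=[3,2,1,-] (faults so far: 3)
  step 7: ref 5 -> FAULT, frames=[3,2,1,5] (faults so far: 4)
  step 8: ref 4 -> FAULT, evict 3, frames=[4,2,1,5] (faults so far: 5)
  step 9: ref 2 -> HIT, frames=[4,2,1,5] (faults so far: 5)
  step 10: ref 1 -> HIT, frames=[4,2,1,5] (faults so far: 5)
  step 11: ref 3 -> FAULT, evict 2, frames=[4,3,1,5] (faults so far: 6)
  step 12: ref 3 -> HIT, frames=[4,3,1,5] (faults so far: 6)
  FIFO total faults: 6
--- LRU ---
  step 0: ref 3 -> FAULT, frames=[3,-,-,-] (faults so far: 1)
  step 1: ref 3 -> HIT, frames=[3,-,-,-] (faults so far: 1)
  step 2: ref 3 -> HIT, frames=[3,-,-,-] (faults so far: 1)
  step 3: ref 2 -> FAULT, frames=[3,2,-,-] (faults so far: 2)
  step 4: ref 1 -> FAULT, frames=[3,2,1,-] (faults so far: 3)
  step 5: ref 1 -> HIT, frames=[3,2,1,-] (faults so far: 3)
  step 6: ref 1 -> HIT, frames=[3,2,1,-] (faults so far: 3)
  step 7: ref 5 -> FAULT, frames=[3,2,1,5] (faults so far: 4)
  step 8: ref 4 -> FAULT, evict 3, frames=[4,2,1,5] (faults so far: 5)
  step 9: ref 2 -> HIT, frames=[4,2,1,5] (faults so far: 5)
  step 10: ref 1 -> HIT, frames=[4,2,1,5] (faults so far: 5)
  step 11: ref 3 -> FAULT, evict 5, frames=[4,2,1,3] (faults so far: 6)
  step 12: ref 3 -> HIT, frames=[4,2,1,3] (faults so far: 6)
  LRU total faults: 6
--- Optimal ---
  step 0: ref 3 -> FAULT, frames=[3,-,-,-] (faults so far: 1)
  step 1: ref 3 -> HIT, frames=[3,-,-,-] (faults so far: 1)
  step 2: ref 3 -> HIT, frames=[3,-,-,-] (faults so far: 1)
  step 3: ref 2 -> FAULT, frames=[3,2,-,-] (faults so far: 2)
  step 4: ref 1 -> FAULT, frames=[3,2,1,-] (faults so far: 3)
  step 5: ref 1 -> HIT, frames=[3,2,1,-] (faults so far: 3)
  step 6: ref 1 -> HIT, frames=[3,2,1,-] (faults so far: 3)
  step 7: ref 5 -> FAULT, frames=[3,2,1,5] (faults so far: 4)
  step 8: ref 4 -> FAULT, evict 5, frames=[3,2,1,4] (faults so far: 5)
  step 9: ref 2 -> HIT, frames=[3,2,1,4] (faults so far: 5)
  step 10: ref 1 -> HIT, frames=[3,2,1,4] (faults so far: 5)
  step 11: ref 3 -> HIT, frames=[3,2,1,4] (faults so far: 5)
  step 12: ref 3 -> HIT, frames=[3,2,1,4] (faults so far: 5)
  Optimal total faults: 5

Answer: 6 6 5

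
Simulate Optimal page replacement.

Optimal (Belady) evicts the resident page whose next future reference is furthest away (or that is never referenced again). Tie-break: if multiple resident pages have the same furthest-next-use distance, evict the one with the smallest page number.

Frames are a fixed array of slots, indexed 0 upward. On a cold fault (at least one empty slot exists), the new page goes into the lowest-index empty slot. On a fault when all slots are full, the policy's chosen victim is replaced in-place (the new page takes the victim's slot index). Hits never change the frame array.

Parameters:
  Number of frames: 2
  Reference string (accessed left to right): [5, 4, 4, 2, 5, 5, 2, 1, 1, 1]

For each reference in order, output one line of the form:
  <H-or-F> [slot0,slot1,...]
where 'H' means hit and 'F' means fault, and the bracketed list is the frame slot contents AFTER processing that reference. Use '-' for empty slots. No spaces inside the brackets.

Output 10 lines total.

F [5,-]
F [5,4]
H [5,4]
F [5,2]
H [5,2]
H [5,2]
H [5,2]
F [5,1]
H [5,1]
H [5,1]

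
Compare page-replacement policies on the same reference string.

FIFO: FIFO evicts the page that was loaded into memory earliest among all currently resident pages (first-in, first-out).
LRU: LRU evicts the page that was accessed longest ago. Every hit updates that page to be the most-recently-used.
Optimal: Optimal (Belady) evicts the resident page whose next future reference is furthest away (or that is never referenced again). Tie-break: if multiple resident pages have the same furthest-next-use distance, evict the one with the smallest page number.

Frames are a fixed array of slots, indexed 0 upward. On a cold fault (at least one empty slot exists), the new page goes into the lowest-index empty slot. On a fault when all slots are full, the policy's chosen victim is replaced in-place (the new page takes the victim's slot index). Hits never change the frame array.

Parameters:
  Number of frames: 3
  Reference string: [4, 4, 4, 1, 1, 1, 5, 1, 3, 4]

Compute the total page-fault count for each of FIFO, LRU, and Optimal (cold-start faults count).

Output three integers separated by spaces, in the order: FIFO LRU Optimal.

Answer: 5 5 4

Derivation:
--- FIFO ---
  step 0: ref 4 -> FAULT, frames=[4,-,-] (faults so far: 1)
  step 1: ref 4 -> HIT, frames=[4,-,-] (faults so far: 1)
  step 2: ref 4 -> HIT, frames=[4,-,-] (faults so far: 1)
  step 3: ref 1 -> FAULT, frames=[4,1,-] (faults so far: 2)
  step 4: ref 1 -> HIT, frames=[4,1,-] (faults so far: 2)
  step 5: ref 1 -> HIT, frames=[4,1,-] (faults so far: 2)
  step 6: ref 5 -> FAULT, frames=[4,1,5] (faults so far: 3)
  step 7: ref 1 -> HIT, frames=[4,1,5] (faults so far: 3)
  step 8: ref 3 -> FAULT, evict 4, frames=[3,1,5] (faults so far: 4)
  step 9: ref 4 -> FAULT, evict 1, frames=[3,4,5] (faults so far: 5)
  FIFO total faults: 5
--- LRU ---
  step 0: ref 4 -> FAULT, frames=[4,-,-] (faults so far: 1)
  step 1: ref 4 -> HIT, frames=[4,-,-] (faults so far: 1)
  step 2: ref 4 -> HIT, frames=[4,-,-] (faults so far: 1)
  step 3: ref 1 -> FAULT, frames=[4,1,-] (faults so far: 2)
  step 4: ref 1 -> HIT, frames=[4,1,-] (faults so far: 2)
  step 5: ref 1 -> HIT, frames=[4,1,-] (faults so far: 2)
  step 6: ref 5 -> FAULT, frames=[4,1,5] (faults so far: 3)
  step 7: ref 1 -> HIT, frames=[4,1,5] (faults so far: 3)
  step 8: ref 3 -> FAULT, evict 4, frames=[3,1,5] (faults so far: 4)
  step 9: ref 4 -> FAULT, evict 5, frames=[3,1,4] (faults so far: 5)
  LRU total faults: 5
--- Optimal ---
  step 0: ref 4 -> FAULT, frames=[4,-,-] (faults so far: 1)
  step 1: ref 4 -> HIT, frames=[4,-,-] (faults so far: 1)
  step 2: ref 4 -> HIT, frames=[4,-,-] (faults so far: 1)
  step 3: ref 1 -> FAULT, frames=[4,1,-] (faults so far: 2)
  step 4: ref 1 -> HIT, frames=[4,1,-] (faults so far: 2)
  step 5: ref 1 -> HIT, frames=[4,1,-] (faults so far: 2)
  step 6: ref 5 -> FAULT, frames=[4,1,5] (faults so far: 3)
  step 7: ref 1 -> HIT, frames=[4,1,5] (faults so far: 3)
  step 8: ref 3 -> FAULT, evict 1, frames=[4,3,5] (faults so far: 4)
  step 9: ref 4 -> HIT, frames=[4,3,5] (faults so far: 4)
  Optimal total faults: 4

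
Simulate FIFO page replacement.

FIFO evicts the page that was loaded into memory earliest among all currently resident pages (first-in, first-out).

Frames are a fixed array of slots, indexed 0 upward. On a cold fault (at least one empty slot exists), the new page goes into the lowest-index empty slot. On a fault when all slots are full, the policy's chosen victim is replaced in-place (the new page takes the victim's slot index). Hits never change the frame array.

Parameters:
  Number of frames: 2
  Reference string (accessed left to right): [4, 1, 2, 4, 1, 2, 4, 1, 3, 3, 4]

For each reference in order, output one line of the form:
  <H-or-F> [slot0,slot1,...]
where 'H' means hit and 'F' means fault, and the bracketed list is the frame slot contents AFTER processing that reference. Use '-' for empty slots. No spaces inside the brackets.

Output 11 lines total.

F [4,-]
F [4,1]
F [2,1]
F [2,4]
F [1,4]
F [1,2]
F [4,2]
F [4,1]
F [3,1]
H [3,1]
F [3,4]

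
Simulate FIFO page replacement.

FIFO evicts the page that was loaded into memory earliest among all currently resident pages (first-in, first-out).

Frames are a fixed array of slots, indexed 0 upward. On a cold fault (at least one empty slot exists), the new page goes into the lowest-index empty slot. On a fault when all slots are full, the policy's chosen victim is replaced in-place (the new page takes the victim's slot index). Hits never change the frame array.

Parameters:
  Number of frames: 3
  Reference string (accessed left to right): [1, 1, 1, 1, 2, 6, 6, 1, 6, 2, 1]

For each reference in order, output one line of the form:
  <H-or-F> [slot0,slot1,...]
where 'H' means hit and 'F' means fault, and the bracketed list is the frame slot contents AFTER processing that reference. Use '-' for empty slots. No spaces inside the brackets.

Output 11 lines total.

F [1,-,-]
H [1,-,-]
H [1,-,-]
H [1,-,-]
F [1,2,-]
F [1,2,6]
H [1,2,6]
H [1,2,6]
H [1,2,6]
H [1,2,6]
H [1,2,6]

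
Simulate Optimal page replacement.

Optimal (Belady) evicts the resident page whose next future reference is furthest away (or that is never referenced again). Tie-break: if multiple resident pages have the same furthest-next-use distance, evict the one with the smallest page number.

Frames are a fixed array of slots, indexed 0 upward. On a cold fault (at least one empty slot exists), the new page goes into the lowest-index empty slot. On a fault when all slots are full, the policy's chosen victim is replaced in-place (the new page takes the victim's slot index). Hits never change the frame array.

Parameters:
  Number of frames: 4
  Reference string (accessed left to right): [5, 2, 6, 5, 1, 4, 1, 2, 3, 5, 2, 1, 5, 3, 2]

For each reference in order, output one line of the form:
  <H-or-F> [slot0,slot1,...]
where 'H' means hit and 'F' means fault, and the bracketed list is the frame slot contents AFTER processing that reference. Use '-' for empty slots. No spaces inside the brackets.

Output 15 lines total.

F [5,-,-,-]
F [5,2,-,-]
F [5,2,6,-]
H [5,2,6,-]
F [5,2,6,1]
F [5,2,4,1]
H [5,2,4,1]
H [5,2,4,1]
F [5,2,3,1]
H [5,2,3,1]
H [5,2,3,1]
H [5,2,3,1]
H [5,2,3,1]
H [5,2,3,1]
H [5,2,3,1]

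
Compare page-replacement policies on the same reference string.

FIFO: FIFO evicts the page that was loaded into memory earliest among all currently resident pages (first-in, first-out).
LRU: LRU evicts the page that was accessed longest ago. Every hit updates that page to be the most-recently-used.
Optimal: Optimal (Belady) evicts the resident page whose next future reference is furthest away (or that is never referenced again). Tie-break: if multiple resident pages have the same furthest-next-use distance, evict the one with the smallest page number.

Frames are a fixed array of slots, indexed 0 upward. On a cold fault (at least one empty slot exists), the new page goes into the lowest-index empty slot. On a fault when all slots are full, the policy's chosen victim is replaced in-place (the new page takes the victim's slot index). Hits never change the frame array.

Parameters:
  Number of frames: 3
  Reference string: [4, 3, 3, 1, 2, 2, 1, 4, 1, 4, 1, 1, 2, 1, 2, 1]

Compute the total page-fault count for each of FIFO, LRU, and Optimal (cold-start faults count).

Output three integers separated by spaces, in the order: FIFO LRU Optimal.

--- FIFO ---
  step 0: ref 4 -> FAULT, frames=[4,-,-] (faults so far: 1)
  step 1: ref 3 -> FAULT, frames=[4,3,-] (faults so far: 2)
  step 2: ref 3 -> HIT, frames=[4,3,-] (faults so far: 2)
  step 3: ref 1 -> FAULT, frames=[4,3,1] (faults so far: 3)
  step 4: ref 2 -> FAULT, evict 4, frames=[2,3,1] (faults so far: 4)
  step 5: ref 2 -> HIT, frames=[2,3,1] (faults so far: 4)
  step 6: ref 1 -> HIT, frames=[2,3,1] (faults so far: 4)
  step 7: ref 4 -> FAULT, evict 3, frames=[2,4,1] (faults so far: 5)
  step 8: ref 1 -> HIT, frames=[2,4,1] (faults so far: 5)
  step 9: ref 4 -> HIT, frames=[2,4,1] (faults so far: 5)
  step 10: ref 1 -> HIT, frames=[2,4,1] (faults so far: 5)
  step 11: ref 1 -> HIT, frames=[2,4,1] (faults so far: 5)
  step 12: ref 2 -> HIT, frames=[2,4,1] (faults so far: 5)
  step 13: ref 1 -> HIT, frames=[2,4,1] (faults so far: 5)
  step 14: ref 2 -> HIT, frames=[2,4,1] (faults so far: 5)
  step 15: ref 1 -> HIT, frames=[2,4,1] (faults so far: 5)
  FIFO total faults: 5
--- LRU ---
  step 0: ref 4 -> FAULT, frames=[4,-,-] (faults so far: 1)
  step 1: ref 3 -> FAULT, frames=[4,3,-] (faults so far: 2)
  step 2: ref 3 -> HIT, frames=[4,3,-] (faults so far: 2)
  step 3: ref 1 -> FAULT, frames=[4,3,1] (faults so far: 3)
  step 4: ref 2 -> FAULT, evict 4, frames=[2,3,1] (faults so far: 4)
  step 5: ref 2 -> HIT, frames=[2,3,1] (faults so far: 4)
  step 6: ref 1 -> HIT, frames=[2,3,1] (faults so far: 4)
  step 7: ref 4 -> FAULT, evict 3, frames=[2,4,1] (faults so far: 5)
  step 8: ref 1 -> HIT, frames=[2,4,1] (faults so far: 5)
  step 9: ref 4 -> HIT, frames=[2,4,1] (faults so far: 5)
  step 10: ref 1 -> HIT, frames=[2,4,1] (faults so far: 5)
  step 11: ref 1 -> HIT, frames=[2,4,1] (faults so far: 5)
  step 12: ref 2 -> HIT, frames=[2,4,1] (faults so far: 5)
  step 13: ref 1 -> HIT, frames=[2,4,1] (faults so far: 5)
  step 14: ref 2 -> HIT, frames=[2,4,1] (faults so far: 5)
  step 15: ref 1 -> HIT, frames=[2,4,1] (faults so far: 5)
  LRU total faults: 5
--- Optimal ---
  step 0: ref 4 -> FAULT, frames=[4,-,-] (faults so far: 1)
  step 1: ref 3 -> FAULT, frames=[4,3,-] (faults so far: 2)
  step 2: ref 3 -> HIT, frames=[4,3,-] (faults so far: 2)
  step 3: ref 1 -> FAULT, frames=[4,3,1] (faults so far: 3)
  step 4: ref 2 -> FAULT, evict 3, frames=[4,2,1] (faults so far: 4)
  step 5: ref 2 -> HIT, frames=[4,2,1] (faults so far: 4)
  step 6: ref 1 -> HIT, frames=[4,2,1] (faults so far: 4)
  step 7: ref 4 -> HIT, frames=[4,2,1] (faults so far: 4)
  step 8: ref 1 -> HIT, frames=[4,2,1] (faults so far: 4)
  step 9: ref 4 -> HIT, frames=[4,2,1] (faults so far: 4)
  step 10: ref 1 -> HIT, frames=[4,2,1] (faults so far: 4)
  step 11: ref 1 -> HIT, frames=[4,2,1] (faults so far: 4)
  step 12: ref 2 -> HIT, frames=[4,2,1] (faults so far: 4)
  step 13: ref 1 -> HIT, frames=[4,2,1] (faults so far: 4)
  step 14: ref 2 -> HIT, frames=[4,2,1] (faults so far: 4)
  step 15: ref 1 -> HIT, frames=[4,2,1] (faults so far: 4)
  Optimal total faults: 4

Answer: 5 5 4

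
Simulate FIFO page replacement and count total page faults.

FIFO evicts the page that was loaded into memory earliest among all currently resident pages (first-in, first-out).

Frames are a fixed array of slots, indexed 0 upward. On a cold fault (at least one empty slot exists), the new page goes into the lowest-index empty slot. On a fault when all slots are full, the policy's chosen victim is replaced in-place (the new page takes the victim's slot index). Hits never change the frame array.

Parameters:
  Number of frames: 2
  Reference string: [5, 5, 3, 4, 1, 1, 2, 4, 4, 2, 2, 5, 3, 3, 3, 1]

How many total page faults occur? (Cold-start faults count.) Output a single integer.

Step 0: ref 5 → FAULT, frames=[5,-]
Step 1: ref 5 → HIT, frames=[5,-]
Step 2: ref 3 → FAULT, frames=[5,3]
Step 3: ref 4 → FAULT (evict 5), frames=[4,3]
Step 4: ref 1 → FAULT (evict 3), frames=[4,1]
Step 5: ref 1 → HIT, frames=[4,1]
Step 6: ref 2 → FAULT (evict 4), frames=[2,1]
Step 7: ref 4 → FAULT (evict 1), frames=[2,4]
Step 8: ref 4 → HIT, frames=[2,4]
Step 9: ref 2 → HIT, frames=[2,4]
Step 10: ref 2 → HIT, frames=[2,4]
Step 11: ref 5 → FAULT (evict 2), frames=[5,4]
Step 12: ref 3 → FAULT (evict 4), frames=[5,3]
Step 13: ref 3 → HIT, frames=[5,3]
Step 14: ref 3 → HIT, frames=[5,3]
Step 15: ref 1 → FAULT (evict 5), frames=[1,3]
Total faults: 9

Answer: 9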